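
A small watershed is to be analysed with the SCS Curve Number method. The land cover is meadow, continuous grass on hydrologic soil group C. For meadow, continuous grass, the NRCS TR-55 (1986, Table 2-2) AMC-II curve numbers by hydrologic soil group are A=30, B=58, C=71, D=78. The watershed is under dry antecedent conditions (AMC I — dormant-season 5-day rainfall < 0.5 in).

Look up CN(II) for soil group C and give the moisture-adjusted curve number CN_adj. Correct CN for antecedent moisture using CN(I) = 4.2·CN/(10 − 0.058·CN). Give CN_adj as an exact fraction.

CN_adj = 149100/2941 ≈ 50.697

NRCS table: meadow, continuous grass, soil group C → CN(II) = 71
CN(I) from CN(II)=71: (4.2·71)/(10 − 0.058·71) = 149100/2941 ≈ 50.697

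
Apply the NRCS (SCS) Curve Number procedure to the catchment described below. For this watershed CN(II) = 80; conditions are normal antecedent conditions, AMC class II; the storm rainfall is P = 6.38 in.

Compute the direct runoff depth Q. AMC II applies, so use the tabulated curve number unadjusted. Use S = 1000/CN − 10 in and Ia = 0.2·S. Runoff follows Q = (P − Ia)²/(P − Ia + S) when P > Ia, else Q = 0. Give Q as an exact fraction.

Q = 43218/10475 in ≈ 4.126 in

AMC II — tabulated CN = 80 applies directly.
S = 1000/80 − 10 = 5/2 in ≈ 2.500 in
Ia = 0.2S: 0.2·2.500 = 0.500 in (exactly 1/2)
Excess rainfall: 6.380 − 0.500 = 5.880 in; P > Ia so Q > 0
Runoff Q = (P−Ia)²/(P−Ia+S) = (5.880)²/(5.880+2.500) = 43218/10475 ≈ 4.126 in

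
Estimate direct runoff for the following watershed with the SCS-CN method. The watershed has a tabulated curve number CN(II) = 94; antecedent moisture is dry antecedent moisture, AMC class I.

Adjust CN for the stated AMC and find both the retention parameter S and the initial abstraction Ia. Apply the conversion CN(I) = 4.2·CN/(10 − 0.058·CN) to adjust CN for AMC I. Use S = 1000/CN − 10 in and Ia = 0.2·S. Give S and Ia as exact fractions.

CN(I) from CN(II)=94: (4.2·94)/(10 − 0.058·94) = 32900/379 ≈ 86.807
S = 1000/(32900/379) − 10 = 500/329 in ≈ 1.520 in
Ia = 0.2·(500/329) = 100/329 in ≈ 0.304 in

S = 500/329 in ≈ 1.520 in; Ia = 100/329 in ≈ 0.304 in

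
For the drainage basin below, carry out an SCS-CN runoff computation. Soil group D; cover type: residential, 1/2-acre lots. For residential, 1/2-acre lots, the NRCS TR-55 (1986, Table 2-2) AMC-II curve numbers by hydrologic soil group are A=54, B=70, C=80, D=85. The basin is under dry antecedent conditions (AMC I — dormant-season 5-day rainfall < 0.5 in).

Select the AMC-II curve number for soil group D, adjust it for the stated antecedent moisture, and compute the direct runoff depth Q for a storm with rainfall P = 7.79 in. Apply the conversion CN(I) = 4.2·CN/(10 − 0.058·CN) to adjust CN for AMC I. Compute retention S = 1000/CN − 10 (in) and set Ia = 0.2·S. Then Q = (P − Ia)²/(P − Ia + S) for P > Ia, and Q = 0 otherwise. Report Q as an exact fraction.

NRCS table: residential, 1/2-acre lots, soil group D → CN(II) = 85
Adjust CN=85 to AMC I: 4.2·85/(10 − 0.058·85) → 357 ÷ (507/100) = 11900/169 ≈ 70.414
S = 1000/(11900/169) − 10 = 500/119 in ≈ 4.202 in
Ia = 0.2·(500/119) = 100/119 in ≈ 0.840 in
Excess rainfall: 7.790 − 0.840 = 6.950 in; P > Ia so Q > 0
Q: (82701/11900)² ÷ (132701/11900) = 6839455401/1579141900 in (≈ 4.331 in)

Q = 6839455401/1579141900 in ≈ 4.331 in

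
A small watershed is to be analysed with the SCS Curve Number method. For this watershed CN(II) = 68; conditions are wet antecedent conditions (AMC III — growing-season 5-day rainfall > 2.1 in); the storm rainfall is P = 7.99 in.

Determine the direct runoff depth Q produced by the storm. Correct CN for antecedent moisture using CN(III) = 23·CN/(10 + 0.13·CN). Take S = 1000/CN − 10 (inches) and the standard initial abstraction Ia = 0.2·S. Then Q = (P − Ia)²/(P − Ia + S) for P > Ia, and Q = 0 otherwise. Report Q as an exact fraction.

Q = 87858295281/14717591900 in ≈ 5.970 in

Adjust CN=68 to AMC III: 23·68/(10 + 0.13·68) → 1564 ÷ (471/25) = 39100/471 ≈ 83.015
S = 1000/(39100/471) − 10 = 800/391 in ≈ 2.046 in
Ia = 0.2S: 0.2·2.046 = 0.409 in (exactly 160/391)
P − Ia = 7.990 − 0.409 = 296409/39100 ≈ 7.581 in (> 0, runoff occurs)
Q = (296409/39100)²/((296409/39100) + 800/391) = (87858295281/1528810000)/(376409/39100) = 87858295281/14717591900 in ≈ 5.970 in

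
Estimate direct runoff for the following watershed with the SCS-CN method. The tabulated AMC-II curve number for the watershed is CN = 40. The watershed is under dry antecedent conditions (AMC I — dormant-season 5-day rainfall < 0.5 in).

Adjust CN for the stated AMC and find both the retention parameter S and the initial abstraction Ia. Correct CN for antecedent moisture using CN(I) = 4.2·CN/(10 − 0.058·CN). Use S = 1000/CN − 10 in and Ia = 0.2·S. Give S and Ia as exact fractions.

S = 250/7 in ≈ 35.714 in; Ia = 50/7 in ≈ 7.143 in

CN(I) from CN(II)=40: (4.2·40)/(10 − 0.058·40) = 175/8 ≈ 21.875
S = 1000/(175/8) − 10 = 250/7 in ≈ 35.714 in
Initial abstraction Ia = S/5 = (250/7)/5 = 50/7 ≈ 7.143 in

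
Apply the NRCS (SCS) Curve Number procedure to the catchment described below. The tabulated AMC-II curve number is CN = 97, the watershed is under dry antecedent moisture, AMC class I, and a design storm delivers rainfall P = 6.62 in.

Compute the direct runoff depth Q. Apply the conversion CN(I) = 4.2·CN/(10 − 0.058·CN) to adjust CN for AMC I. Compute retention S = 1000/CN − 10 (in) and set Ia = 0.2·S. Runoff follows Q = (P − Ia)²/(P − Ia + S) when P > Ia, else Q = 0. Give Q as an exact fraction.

Dry (AMC I): CN(I) = 4.2·97/(10 − 0.058·97) = (2037/5)/(2187/500) = 67900/729 ≈ 93.141
Retention S: 1000/CN − 10 with CN=93.141 → S = 500/679 ≈ 0.736 in
Ia = 0.2S: 0.2·0.736 = 0.147 in (exactly 100/679)
Since P=6.620 > Ia=0.147: effective rainfall P−Ia = 219749/33950 in
Runoff Q = (P−Ia)²/(P−Ia+S) = (6.473)²/(6.473+0.736) = 48289623001/8309228550 ≈ 5.812 in

Q = 48289623001/8309228550 in ≈ 5.812 in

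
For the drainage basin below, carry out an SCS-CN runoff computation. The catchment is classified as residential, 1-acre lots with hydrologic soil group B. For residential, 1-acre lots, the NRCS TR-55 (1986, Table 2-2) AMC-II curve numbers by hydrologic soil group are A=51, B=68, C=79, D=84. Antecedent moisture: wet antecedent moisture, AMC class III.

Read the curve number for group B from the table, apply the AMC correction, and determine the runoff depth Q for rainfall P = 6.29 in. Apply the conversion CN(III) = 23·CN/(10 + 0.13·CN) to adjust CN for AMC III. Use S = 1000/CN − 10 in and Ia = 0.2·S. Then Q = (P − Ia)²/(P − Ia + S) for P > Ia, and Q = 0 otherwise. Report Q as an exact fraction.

NRCS table: residential, 1-acre lots, soil group B → CN(II) = 68
CN(III) from CN(II)=68: (23·68)/(10 + 0.13·68) = 39100/471 ≈ 83.015
Retention S: 1000/CN − 10 with CN=83.015 → S = 800/391 ≈ 2.046 in
Ia = 0.2S: 0.2·2.046 = 0.409 in (exactly 160/391)
Excess rainfall: 6.290 − 0.409 = 5.881 in; P > Ia so Q > 0
Q: (229939/39100)² ÷ (309939/39100) = 52871943721/12118614900 in (≈ 4.363 in)

Q = 52871943721/12118614900 in ≈ 4.363 in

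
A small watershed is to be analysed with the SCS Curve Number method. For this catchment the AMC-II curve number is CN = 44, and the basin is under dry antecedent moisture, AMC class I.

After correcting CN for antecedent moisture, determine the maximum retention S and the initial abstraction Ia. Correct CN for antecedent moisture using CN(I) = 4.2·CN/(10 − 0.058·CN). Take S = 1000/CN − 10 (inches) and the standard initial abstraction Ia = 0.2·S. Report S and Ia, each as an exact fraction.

S = 1000/33 in ≈ 30.303 in; Ia = 200/33 in ≈ 6.061 in

CN(I) from CN(II)=44: (4.2·44)/(10 − 0.058·44) = 3300/133 ≈ 24.812
S = 1000/(3300/133) − 10 = 1000/33 in ≈ 30.303 in
Ia = 0.2S: 0.2·30.303 = 6.061 in (exactly 200/33)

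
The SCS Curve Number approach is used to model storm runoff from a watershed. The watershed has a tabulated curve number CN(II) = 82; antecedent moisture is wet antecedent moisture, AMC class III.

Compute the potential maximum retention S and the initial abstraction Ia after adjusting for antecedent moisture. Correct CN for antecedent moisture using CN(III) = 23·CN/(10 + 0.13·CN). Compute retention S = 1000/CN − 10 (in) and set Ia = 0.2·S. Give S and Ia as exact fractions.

Wet (AMC III): CN(III) = 23·82/(10 + 0.13·82) = 1886/(1033/50) = 94300/1033 ≈ 91.288
Max retention: S = 1000/(94300/1033) − 10 = 900/943 in (≈ 0.954 in)
Ia = 0.2·(900/943) = 180/943 in ≈ 0.191 in

S = 900/943 in ≈ 0.954 in; Ia = 180/943 in ≈ 0.191 in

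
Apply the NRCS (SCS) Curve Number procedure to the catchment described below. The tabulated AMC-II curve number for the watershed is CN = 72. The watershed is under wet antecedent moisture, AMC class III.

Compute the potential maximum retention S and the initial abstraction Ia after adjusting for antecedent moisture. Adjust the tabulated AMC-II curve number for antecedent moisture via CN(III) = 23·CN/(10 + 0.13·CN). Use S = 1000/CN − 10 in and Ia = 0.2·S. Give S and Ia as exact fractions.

S = 350/207 in ≈ 1.691 in; Ia = 70/207 in ≈ 0.338 in

CN(III) from CN(II)=72: (23·72)/(10 + 0.13·72) = 10350/121 ≈ 85.537
Max retention: S = 1000/(10350/121) − 10 = 350/207 in (≈ 1.691 in)
Ia = 0.2·(350/207) = 70/207 in ≈ 0.338 in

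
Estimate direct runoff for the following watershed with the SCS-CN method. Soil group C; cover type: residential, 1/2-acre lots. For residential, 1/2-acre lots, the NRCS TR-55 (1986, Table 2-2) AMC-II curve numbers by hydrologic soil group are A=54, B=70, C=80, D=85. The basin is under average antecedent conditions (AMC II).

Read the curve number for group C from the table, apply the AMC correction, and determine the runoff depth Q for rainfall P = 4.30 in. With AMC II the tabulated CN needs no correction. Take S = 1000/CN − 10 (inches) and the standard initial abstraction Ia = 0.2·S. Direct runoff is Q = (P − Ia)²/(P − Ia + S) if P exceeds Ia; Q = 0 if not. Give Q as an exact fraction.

Q = 722/315 in ≈ 2.292 in

NRCS table: residential, 1/2-acre lots, soil group C → CN(II) = 80
Average conditions: CN = 80 (no AMC adjustment).
Max retention: S = 1000/80 − 10 = 5/2 in (≈ 2.500 in)
Ia = 0.2·(5/2) = 1/2 in ≈ 0.500 in
P − Ia = 4.300 − 0.500 = 19/5 ≈ 3.800 in (> 0, runoff occurs)
Q = (19/5)²/((19/5) + 5/2) = (361/25)/(63/10) = 722/315 in ≈ 2.292 in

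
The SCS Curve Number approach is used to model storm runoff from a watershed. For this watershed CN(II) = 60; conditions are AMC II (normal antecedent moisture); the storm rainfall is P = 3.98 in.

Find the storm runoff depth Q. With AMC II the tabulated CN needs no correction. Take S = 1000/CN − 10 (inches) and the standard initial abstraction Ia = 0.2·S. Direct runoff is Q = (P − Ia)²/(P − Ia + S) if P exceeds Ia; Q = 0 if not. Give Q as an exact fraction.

AMC II — tabulated CN = 60 applies directly.
S = 1000/60 − 10 = 20/3 in ≈ 6.667 in
Ia = 0.2·(20/3) = 4/3 in ≈ 1.333 in
Since P=3.980 > Ia=1.333: effective rainfall P−Ia = 397/150 in
Q: (397/150)² ÷ (1397/150) = 157609/209550 in (≈ 0.752 in)

Q = 157609/209550 in ≈ 0.752 in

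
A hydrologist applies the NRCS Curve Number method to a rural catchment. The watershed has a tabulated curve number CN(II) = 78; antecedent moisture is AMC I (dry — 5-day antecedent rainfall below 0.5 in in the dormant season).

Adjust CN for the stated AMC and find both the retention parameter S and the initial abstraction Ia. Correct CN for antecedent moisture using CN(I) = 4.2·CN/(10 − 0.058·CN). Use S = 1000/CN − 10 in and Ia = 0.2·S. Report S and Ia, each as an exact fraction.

Dry (AMC I): CN(I) = 4.2·78/(10 − 0.058·78) = (1638/5)/(1369/250) = 81900/1369 ≈ 59.825
Max retention: S = 1000/(81900/1369) − 10 = 5500/819 in (≈ 6.716 in)
Ia = 0.2·(5500/819) = 1100/819 in ≈ 1.343 in

S = 5500/819 in ≈ 6.716 in; Ia = 1100/819 in ≈ 1.343 in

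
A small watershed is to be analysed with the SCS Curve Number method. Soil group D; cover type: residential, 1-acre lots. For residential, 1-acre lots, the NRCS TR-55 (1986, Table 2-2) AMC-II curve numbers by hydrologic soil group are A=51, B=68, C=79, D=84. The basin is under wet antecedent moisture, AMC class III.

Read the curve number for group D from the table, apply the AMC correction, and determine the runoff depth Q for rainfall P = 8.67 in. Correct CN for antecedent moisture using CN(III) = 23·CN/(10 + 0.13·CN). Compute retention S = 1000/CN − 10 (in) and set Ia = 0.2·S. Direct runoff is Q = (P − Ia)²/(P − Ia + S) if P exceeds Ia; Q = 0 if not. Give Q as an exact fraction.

NRCS table: residential, 1-acre lots, soil group D → CN(II) = 84
Adjust CN=84 to AMC III: 23·84/(10 + 0.13·84) → 1932 ÷ (523/25) = 48300/523 ≈ 92.352
Max retention: S = 1000/(48300/523) − 10 = 400/483 in (≈ 0.828 in)
Ia = 0.2S: 0.2·0.828 = 0.166 in (exactly 80/483)
P − Ia = 8.670 − 0.166 = 410761/48300 ≈ 8.504 in (> 0, runoff occurs)
Q: (410761/48300)² ÷ (450761/48300) = 168724599121/21771756300 in (≈ 7.750 in)

Q = 168724599121/21771756300 in ≈ 7.750 in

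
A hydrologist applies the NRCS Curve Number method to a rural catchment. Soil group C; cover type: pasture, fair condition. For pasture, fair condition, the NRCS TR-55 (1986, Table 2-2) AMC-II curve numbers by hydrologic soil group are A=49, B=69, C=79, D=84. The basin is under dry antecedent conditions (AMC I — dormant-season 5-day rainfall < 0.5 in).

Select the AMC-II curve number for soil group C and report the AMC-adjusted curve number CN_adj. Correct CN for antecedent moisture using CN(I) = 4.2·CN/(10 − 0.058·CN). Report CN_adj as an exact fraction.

NRCS table: pasture, fair condition, soil group C → CN(II) = 79
Adjust CN=79 to AMC I: 4.2·79/(10 − 0.058·79) → (1659/5) ÷ (2709/500) = 7900/129 ≈ 61.240

CN_adj = 7900/129 ≈ 61.240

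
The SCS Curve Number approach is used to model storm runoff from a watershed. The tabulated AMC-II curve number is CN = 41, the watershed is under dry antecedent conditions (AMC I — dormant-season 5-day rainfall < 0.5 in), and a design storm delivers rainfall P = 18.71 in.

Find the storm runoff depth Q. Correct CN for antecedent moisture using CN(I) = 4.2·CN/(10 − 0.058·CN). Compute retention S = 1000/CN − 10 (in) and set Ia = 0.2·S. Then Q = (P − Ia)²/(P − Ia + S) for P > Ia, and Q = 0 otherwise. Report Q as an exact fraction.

Q = 1042300106761/341897159100 in ≈ 3.049 in

CN(I) from CN(II)=41: (4.2·41)/(10 − 0.058·41) = 86100/3811 ≈ 22.592
S = 1000/(86100/3811) − 10 = 29500/861 in ≈ 34.262 in
Initial abstraction Ia = S/5 = (29500/861)/5 = 5900/861 ≈ 6.852 in
Excess rainfall: 18.710 − 6.852 = 11.858 in; P > Ia so Q > 0
Q = (1020931/86100)²/((1020931/86100) + 29500/861) = (1042300106761/7413210000)/(3970931/86100) = 1042300106761/341897159100 in ≈ 3.049 in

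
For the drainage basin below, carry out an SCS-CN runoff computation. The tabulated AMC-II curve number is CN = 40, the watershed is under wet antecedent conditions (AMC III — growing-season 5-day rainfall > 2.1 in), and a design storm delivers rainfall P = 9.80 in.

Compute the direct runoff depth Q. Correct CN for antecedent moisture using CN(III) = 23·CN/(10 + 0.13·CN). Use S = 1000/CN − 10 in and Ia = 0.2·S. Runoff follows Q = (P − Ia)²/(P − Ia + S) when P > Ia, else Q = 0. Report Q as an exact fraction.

CN(III) from CN(II)=40: (23·40)/(10 + 0.13·40) = 1150/19 ≈ 60.526
Max retention: S = 1000/(1150/19) − 10 = 150/23 in (≈ 6.522 in)
Ia = 0.2·(150/23) = 30/23 in ≈ 1.304 in
P − Ia = 9.800 − 1.304 = 977/115 ≈ 8.496 in (> 0, runoff occurs)
Runoff Q = (P−Ia)²/(P−Ia+S) = (8.496)²/(8.496+6.522) = 954529/198605 ≈ 4.806 in

Q = 954529/198605 in ≈ 4.806 in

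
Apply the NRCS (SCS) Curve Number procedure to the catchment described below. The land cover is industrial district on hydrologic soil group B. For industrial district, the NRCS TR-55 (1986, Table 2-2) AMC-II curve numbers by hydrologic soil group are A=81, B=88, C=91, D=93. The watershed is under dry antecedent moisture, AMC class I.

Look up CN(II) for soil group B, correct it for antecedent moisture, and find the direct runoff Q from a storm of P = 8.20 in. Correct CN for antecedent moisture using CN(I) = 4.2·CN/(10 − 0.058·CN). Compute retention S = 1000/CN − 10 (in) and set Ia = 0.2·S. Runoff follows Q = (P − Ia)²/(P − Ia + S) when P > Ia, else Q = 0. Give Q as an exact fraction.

NRCS table: industrial district, soil group B → CN(II) = 88
CN(I) from CN(II)=88: (4.2·88)/(10 − 0.058·88) = 3850/51 ≈ 75.490
Retention S: 1000/CN − 10 with CN=75.490 → S = 250/77 ≈ 3.247 in
Ia = 0.2·(250/77) = 50/77 in ≈ 0.649 in
Since P=8.200 > Ia=0.649: effective rainfall P−Ia = 2907/385 in
Q: (2907/385)² ÷ (4157/385) = 8450649/1600445 in (≈ 5.280 in)

Q = 8450649/1600445 in ≈ 5.280 in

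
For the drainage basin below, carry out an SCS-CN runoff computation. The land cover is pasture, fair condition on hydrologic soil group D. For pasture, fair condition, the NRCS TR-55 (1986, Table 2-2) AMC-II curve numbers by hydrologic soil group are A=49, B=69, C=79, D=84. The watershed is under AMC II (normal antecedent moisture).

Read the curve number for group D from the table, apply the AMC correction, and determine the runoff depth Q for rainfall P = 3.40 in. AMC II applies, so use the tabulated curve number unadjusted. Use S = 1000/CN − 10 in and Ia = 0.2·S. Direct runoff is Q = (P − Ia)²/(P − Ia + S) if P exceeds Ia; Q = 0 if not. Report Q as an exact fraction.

Q = 100489/54285 in ≈ 1.851 in

NRCS table: pasture, fair condition, soil group D → CN(II) = 84
AMC II — tabulated CN = 84 applies directly.
Retention S: 1000/CN − 10 with CN=84.000 → S = 40/21 ≈ 1.905 in
Ia = 0.2S: 0.2·1.905 = 0.381 in (exactly 8/21)
P − Ia = 3.400 − 0.381 = 317/105 ≈ 3.019 in (> 0, runoff occurs)
Runoff Q = (P−Ia)²/(P−Ia+S) = (3.019)²/(3.019+1.905) = 100489/54285 ≈ 1.851 in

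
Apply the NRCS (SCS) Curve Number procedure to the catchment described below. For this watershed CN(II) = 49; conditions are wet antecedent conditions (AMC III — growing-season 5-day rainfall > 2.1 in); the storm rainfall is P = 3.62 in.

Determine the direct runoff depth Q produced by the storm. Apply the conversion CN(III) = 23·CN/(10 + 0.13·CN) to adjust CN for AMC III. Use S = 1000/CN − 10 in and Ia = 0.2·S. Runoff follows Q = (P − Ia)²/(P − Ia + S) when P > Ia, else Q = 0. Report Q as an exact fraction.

Wet (AMC III): CN(III) = 23·49/(10 + 0.13·49) = 1127/(1637/100) = 112700/1637 ≈ 68.845
Retention S: 1000/CN − 10 with CN=68.845 → S = 5100/1127 ≈ 4.525 in
Ia = 0.2S: 0.2·4.525 = 0.905 in (exactly 1020/1127)
Excess rainfall: 3.620 − 0.905 = 2.715 in; P > Ia so Q > 0
Q = (152987/56350)²/((152987/56350) + 5100/1127) = (23405022169/3175322500)/(407987/56350) = 23405022169/22990067450 in ≈ 1.018 in

Q = 23405022169/22990067450 in ≈ 1.018 in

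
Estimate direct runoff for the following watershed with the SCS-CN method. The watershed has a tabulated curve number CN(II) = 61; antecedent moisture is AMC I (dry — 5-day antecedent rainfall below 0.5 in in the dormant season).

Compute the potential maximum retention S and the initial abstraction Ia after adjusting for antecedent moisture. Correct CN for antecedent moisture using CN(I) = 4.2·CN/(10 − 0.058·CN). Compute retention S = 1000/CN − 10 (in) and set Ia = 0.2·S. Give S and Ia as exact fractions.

Adjust CN=61 to AMC I: 4.2·61/(10 − 0.058·61) → (1281/5) ÷ (3231/500) = 42700/1077 ≈ 39.647
Retention S: 1000/CN − 10 with CN=39.647 → S = 6500/427 ≈ 15.222 in
Ia = 0.2·(6500/427) = 1300/427 in ≈ 3.044 in

S = 6500/427 in ≈ 15.222 in; Ia = 1300/427 in ≈ 3.044 in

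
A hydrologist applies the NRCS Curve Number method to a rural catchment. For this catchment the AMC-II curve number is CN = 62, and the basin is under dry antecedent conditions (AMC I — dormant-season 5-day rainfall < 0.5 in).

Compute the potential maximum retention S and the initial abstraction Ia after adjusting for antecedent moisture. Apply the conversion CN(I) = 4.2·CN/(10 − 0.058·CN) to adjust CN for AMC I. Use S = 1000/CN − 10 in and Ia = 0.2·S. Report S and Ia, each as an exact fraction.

CN(I) from CN(II)=62: (4.2·62)/(10 − 0.058·62) = 65100/1601 ≈ 40.662
Retention S: 1000/CN − 10 with CN=40.662 → S = 9500/651 ≈ 14.593 in
Ia = 0.2·(9500/651) = 1900/651 in ≈ 2.919 in

S = 9500/651 in ≈ 14.593 in; Ia = 1900/651 in ≈ 2.919 in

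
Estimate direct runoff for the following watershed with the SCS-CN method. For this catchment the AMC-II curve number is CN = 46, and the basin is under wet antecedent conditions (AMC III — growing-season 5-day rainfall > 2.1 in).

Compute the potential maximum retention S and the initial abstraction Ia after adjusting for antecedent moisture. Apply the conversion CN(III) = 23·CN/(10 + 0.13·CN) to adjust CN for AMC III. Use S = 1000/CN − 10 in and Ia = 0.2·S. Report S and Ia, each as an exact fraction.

CN(III) from CN(II)=46: (23·46)/(10 + 0.13·46) = 52900/799 ≈ 66.208
Retention S: 1000/CN − 10 with CN=66.208 → S = 2700/529 ≈ 5.104 in
Initial abstraction Ia = S/5 = (2700/529)/5 = 540/529 ≈ 1.021 in

S = 2700/529 in ≈ 5.104 in; Ia = 540/529 in ≈ 1.021 in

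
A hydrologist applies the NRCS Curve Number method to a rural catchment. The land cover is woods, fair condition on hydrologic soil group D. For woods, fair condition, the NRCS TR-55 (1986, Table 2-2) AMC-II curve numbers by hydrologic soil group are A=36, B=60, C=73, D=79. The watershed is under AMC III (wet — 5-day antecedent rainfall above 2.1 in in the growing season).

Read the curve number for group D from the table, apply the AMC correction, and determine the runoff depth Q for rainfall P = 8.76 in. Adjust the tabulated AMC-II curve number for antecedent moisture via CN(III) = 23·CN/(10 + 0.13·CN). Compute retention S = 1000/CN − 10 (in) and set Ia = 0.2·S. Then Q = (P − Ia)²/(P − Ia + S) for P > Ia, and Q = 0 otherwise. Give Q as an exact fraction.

NRCS table: woods, fair condition, soil group D → CN(II) = 79
Wet (AMC III): CN(III) = 23·79/(10 + 0.13·79) = 1817/(2027/100) = 181700/2027 ≈ 89.640
Max retention: S = 1000/(181700/2027) − 10 = 2100/1817 in (≈ 1.156 in)
Ia = 0.2S: 0.2·1.156 = 0.231 in (exactly 420/1817)
Since P=8.760 > Ia=0.231: effective rainfall P−Ia = 387423/45425 in
Q: (387423/45425)² ÷ (439923/45425) = 50032193643/6661167425 in (≈ 7.511 in)

Q = 50032193643/6661167425 in ≈ 7.511 in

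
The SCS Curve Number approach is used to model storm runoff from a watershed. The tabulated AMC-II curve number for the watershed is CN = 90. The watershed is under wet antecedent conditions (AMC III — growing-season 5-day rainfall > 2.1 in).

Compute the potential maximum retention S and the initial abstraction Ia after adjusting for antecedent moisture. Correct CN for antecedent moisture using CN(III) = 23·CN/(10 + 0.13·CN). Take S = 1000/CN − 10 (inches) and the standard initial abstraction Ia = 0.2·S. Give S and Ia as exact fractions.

S = 100/207 in ≈ 0.483 in; Ia = 20/207 in ≈ 0.097 in

Wet (AMC III): CN(III) = 23·90/(10 + 0.13·90) = 2070/(217/10) = 20700/217 ≈ 95.392
Retention S: 1000/CN − 10 with CN=95.392 → S = 100/207 ≈ 0.483 in
Ia = 0.2S: 0.2·0.483 = 0.097 in (exactly 20/207)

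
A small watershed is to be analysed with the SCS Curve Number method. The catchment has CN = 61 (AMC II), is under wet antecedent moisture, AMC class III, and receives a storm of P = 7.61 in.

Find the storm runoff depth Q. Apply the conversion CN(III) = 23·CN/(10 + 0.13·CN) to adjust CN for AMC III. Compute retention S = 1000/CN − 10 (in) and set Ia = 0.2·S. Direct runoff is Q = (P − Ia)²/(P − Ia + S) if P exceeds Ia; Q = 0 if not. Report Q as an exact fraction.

Q = 979472440489/193569524900 in ≈ 5.060 in

CN(III) from CN(II)=61: (23·61)/(10 + 0.13·61) = 140300/1793 ≈ 78.249
S = 1000/(140300/1793) − 10 = 3900/1403 in ≈ 2.780 in
Ia = 0.2S: 0.2·2.780 = 0.556 in (exactly 780/1403)
Since P=7.610 > Ia=0.556: effective rainfall P−Ia = 989683/140300 in
Runoff Q = (P−Ia)²/(P−Ia+S) = (7.054)²/(7.054+2.780) = 979472440489/193569524900 ≈ 5.060 in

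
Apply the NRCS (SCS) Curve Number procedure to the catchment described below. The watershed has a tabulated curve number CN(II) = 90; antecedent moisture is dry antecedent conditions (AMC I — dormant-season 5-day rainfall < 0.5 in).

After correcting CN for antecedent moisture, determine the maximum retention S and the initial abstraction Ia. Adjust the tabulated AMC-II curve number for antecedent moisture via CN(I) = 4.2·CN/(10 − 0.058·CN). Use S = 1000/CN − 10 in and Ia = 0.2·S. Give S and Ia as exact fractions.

Dry (AMC I): CN(I) = 4.2·90/(10 − 0.058·90) = 378/(239/50) = 18900/239 ≈ 79.079
S = 1000/(18900/239) − 10 = 500/189 in ≈ 2.646 in
Initial abstraction Ia = S/5 = (500/189)/5 = 100/189 ≈ 0.529 in

S = 500/189 in ≈ 2.646 in; Ia = 100/189 in ≈ 0.529 in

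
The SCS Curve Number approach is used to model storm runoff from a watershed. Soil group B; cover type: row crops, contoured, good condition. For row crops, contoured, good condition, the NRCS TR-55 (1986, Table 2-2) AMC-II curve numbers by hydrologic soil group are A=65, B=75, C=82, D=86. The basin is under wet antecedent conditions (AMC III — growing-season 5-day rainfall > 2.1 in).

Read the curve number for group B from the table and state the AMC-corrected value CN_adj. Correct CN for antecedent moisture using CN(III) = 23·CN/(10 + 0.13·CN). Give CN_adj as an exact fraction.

CN_adj = 6900/79 ≈ 87.342

NRCS table: row crops, contoured, good condition, soil group B → CN(II) = 75
Adjust CN=75 to AMC III: 23·75/(10 + 0.13·75) → 1725 ÷ (79/4) = 6900/79 ≈ 87.342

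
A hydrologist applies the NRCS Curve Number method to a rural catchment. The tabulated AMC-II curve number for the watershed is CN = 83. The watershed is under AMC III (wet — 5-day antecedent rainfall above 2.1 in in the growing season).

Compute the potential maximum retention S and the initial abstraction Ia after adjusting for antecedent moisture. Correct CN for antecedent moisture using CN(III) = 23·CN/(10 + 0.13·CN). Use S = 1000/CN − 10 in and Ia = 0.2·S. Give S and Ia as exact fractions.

S = 1700/1909 in ≈ 0.891 in; Ia = 340/1909 in ≈ 0.178 in

CN(III) from CN(II)=83: (23·83)/(10 + 0.13·83) = 190900/2079 ≈ 91.823
S = 1000/(190900/2079) − 10 = 1700/1909 in ≈ 0.891 in
Ia = 0.2·(1700/1909) = 340/1909 in ≈ 0.178 in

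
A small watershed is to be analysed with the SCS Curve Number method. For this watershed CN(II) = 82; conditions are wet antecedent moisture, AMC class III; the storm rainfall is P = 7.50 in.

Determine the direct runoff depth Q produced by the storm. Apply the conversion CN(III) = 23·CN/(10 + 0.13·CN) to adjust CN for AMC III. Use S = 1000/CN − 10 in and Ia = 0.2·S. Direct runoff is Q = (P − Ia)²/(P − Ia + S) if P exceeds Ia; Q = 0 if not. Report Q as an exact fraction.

Q = 12668415/1959554 in ≈ 6.465 in

Adjust CN=82 to AMC III: 23·82/(10 + 0.13·82) → 1886 ÷ (1033/50) = 94300/1033 ≈ 91.288
Max retention: S = 1000/(94300/1033) − 10 = 900/943 in (≈ 0.954 in)
Ia = 0.2S: 0.2·0.954 = 0.191 in (exactly 180/943)
P − Ia = 7.500 − 0.191 = 13785/1886 ≈ 7.309 in (> 0, runoff occurs)
Q = (13785/1886)²/((13785/1886) + 900/943) = (190026225/3556996)/(15585/1886) = 12668415/1959554 in ≈ 6.465 in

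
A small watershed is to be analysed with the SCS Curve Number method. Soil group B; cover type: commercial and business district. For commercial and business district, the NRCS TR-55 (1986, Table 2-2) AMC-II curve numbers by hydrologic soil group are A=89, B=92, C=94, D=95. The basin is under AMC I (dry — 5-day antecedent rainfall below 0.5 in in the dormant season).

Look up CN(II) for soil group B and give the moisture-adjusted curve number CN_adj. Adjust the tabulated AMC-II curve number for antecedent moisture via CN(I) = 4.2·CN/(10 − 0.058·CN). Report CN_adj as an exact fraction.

NRCS table: commercial and business district, soil group B → CN(II) = 92
Adjust CN=92 to AMC I: 4.2·92/(10 − 0.058·92) → (1932/5) ÷ (583/125) = 48300/583 ≈ 82.847

CN_adj = 48300/583 ≈ 82.847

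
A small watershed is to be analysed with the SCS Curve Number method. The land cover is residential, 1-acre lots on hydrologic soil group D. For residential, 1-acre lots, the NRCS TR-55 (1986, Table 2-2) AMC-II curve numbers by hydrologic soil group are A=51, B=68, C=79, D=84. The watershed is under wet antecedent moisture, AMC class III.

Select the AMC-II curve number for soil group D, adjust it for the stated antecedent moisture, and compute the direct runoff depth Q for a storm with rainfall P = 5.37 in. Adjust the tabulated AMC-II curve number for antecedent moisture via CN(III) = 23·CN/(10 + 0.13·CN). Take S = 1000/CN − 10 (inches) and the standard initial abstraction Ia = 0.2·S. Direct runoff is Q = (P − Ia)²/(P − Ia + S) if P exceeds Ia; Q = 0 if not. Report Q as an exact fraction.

NRCS table: residential, 1-acre lots, soil group D → CN(II) = 84
Adjust CN=84 to AMC III: 23·84/(10 + 0.13·84) → 1932 ÷ (523/25) = 48300/523 ≈ 92.352
Max retention: S = 1000/(48300/523) − 10 = 400/483 in (≈ 0.828 in)
Ia = 0.2·(400/483) = 80/483 in ≈ 0.166 in
Since P=5.370 > Ia=0.166: effective rainfall P−Ia = 251371/48300 in
Q = (251371/48300)²/((251371/48300) + 400/483) = (63187379641/2332890000)/(291371/48300) = 63187379641/14073219300 in ≈ 4.490 in

Q = 63187379641/14073219300 in ≈ 4.490 in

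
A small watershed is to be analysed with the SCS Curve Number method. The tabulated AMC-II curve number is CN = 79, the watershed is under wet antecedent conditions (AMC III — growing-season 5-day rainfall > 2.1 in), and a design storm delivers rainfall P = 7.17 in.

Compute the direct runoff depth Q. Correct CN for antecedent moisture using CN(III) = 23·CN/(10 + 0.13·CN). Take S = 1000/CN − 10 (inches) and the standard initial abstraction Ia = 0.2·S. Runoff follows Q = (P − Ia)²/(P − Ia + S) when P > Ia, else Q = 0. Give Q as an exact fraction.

CN(III) from CN(II)=79: (23·79)/(10 + 0.13·79) = 181700/2027 ≈ 89.640
Retention S: 1000/CN − 10 with CN=89.640 → S = 2100/1817 ≈ 1.156 in
Ia = 0.2S: 0.2·1.156 = 0.231 in (exactly 420/1817)
Excess rainfall: 7.170 − 0.231 = 6.939 in; P > Ia so Q > 0
Q = (1260789/181700)²/((1260789/181700) + 2100/1817) = (1589588902521/33014890000)/(1470789/181700) = 176620989169/29693595700 in ≈ 5.948 in

Q = 176620989169/29693595700 in ≈ 5.948 in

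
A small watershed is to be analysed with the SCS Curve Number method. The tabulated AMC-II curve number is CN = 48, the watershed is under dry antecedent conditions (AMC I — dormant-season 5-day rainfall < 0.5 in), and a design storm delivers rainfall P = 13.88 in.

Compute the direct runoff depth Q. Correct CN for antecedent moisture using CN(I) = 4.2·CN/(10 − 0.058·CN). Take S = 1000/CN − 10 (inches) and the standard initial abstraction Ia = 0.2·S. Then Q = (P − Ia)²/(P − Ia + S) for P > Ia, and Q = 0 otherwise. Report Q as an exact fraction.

Q = 188677696/85618575 in ≈ 2.204 in

CN(I) from CN(II)=48: (4.2·48)/(10 − 0.058·48) = 12600/451 ≈ 27.938
Max retention: S = 1000/(12600/451) − 10 = 1625/63 in (≈ 25.794 in)
Ia = 0.2·(1625/63) = 325/63 in ≈ 5.159 in
P − Ia = 13.880 − 5.159 = 13736/1575 ≈ 8.721 in (> 0, runoff occurs)
Q: (13736/1575)² ÷ (54361/1575) = 188677696/85618575 in (≈ 2.204 in)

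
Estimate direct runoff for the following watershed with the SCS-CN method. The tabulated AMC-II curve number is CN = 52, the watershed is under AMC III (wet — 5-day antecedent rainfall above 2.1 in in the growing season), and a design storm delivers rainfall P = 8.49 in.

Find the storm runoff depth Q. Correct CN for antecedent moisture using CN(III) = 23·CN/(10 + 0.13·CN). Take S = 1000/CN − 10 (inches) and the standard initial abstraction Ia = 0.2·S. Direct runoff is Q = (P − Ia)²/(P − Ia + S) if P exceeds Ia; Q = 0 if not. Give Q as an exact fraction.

CN(III) from CN(II)=52: (23·52)/(10 + 0.13·52) = 29900/419 ≈ 71.360
Retention S: 1000/CN − 10 with CN=71.360 → S = 1200/299 ≈ 4.013 in
Ia = 0.2·(1200/299) = 240/299 in ≈ 0.803 in
Since P=8.490 > Ia=0.803: effective rainfall P−Ia = 229851/29900 in
Q = (229851/29900)²/((229851/29900) + 1200/299) = (52831482201/894010000)/(349851/29900) = 17610494067/3486848300 in ≈ 5.051 in

Q = 17610494067/3486848300 in ≈ 5.051 in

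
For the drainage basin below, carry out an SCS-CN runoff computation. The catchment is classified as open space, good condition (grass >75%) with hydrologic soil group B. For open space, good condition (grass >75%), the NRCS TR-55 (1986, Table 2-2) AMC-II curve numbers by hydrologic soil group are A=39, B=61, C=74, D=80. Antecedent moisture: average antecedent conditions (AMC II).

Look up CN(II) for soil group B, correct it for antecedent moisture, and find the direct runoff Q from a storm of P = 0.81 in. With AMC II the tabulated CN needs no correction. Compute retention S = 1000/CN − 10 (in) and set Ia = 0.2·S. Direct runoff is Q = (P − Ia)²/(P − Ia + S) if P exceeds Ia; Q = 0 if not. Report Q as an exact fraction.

Q = 0 in ≈ 0.000 in

NRCS table: open space, good condition (grass >75%), soil group B → CN(II) = 61
AMC II — tabulated CN = 61 applies directly.
Max retention: S = 1000/61 − 10 = 390/61 in (≈ 6.393 in)
Ia = 0.2·(390/61) = 78/61 in ≈ 1.279 in
P = 0.810 ≤ Ia = 1.279 in: entire storm abstracted, Q = 0.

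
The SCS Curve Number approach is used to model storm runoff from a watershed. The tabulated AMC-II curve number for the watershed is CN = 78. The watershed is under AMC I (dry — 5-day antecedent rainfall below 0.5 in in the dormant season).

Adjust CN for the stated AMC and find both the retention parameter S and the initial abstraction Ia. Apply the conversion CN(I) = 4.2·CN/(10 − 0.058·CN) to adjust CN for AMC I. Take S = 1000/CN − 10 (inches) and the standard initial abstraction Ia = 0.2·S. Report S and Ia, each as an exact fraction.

Adjust CN=78 to AMC I: 4.2·78/(10 − 0.058·78) → (1638/5) ÷ (1369/250) = 81900/1369 ≈ 59.825
Retention S: 1000/CN − 10 with CN=59.825 → S = 5500/819 ≈ 6.716 in
Ia = 0.2S: 0.2·6.716 = 1.343 in (exactly 1100/819)

S = 5500/819 in ≈ 6.716 in; Ia = 1100/819 in ≈ 1.343 in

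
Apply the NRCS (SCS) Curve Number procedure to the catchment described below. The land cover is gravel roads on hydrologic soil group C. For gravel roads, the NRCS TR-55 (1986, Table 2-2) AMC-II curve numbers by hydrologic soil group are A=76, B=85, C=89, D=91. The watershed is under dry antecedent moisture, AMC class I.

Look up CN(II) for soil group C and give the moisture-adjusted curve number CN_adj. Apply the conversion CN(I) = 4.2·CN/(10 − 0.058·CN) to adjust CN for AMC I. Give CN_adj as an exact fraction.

NRCS table: gravel roads, soil group C → CN(II) = 89
Adjust CN=89 to AMC I: 4.2·89/(10 − 0.058·89) → (1869/5) ÷ (2419/500) = 186900/2419 ≈ 77.263

CN_adj = 186900/2419 ≈ 77.263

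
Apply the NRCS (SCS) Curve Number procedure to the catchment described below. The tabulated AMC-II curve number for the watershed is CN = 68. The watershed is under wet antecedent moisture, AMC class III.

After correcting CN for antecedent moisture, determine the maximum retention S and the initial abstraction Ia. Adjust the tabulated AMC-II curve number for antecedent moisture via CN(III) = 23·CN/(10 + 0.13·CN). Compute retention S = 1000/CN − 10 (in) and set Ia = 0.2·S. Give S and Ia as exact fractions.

Adjust CN=68 to AMC III: 23·68/(10 + 0.13·68) → 1564 ÷ (471/25) = 39100/471 ≈ 83.015
S = 1000/(39100/471) − 10 = 800/391 in ≈ 2.046 in
Initial abstraction Ia = S/5 = (800/391)/5 = 160/391 ≈ 0.409 in

S = 800/391 in ≈ 2.046 in; Ia = 160/391 in ≈ 0.409 in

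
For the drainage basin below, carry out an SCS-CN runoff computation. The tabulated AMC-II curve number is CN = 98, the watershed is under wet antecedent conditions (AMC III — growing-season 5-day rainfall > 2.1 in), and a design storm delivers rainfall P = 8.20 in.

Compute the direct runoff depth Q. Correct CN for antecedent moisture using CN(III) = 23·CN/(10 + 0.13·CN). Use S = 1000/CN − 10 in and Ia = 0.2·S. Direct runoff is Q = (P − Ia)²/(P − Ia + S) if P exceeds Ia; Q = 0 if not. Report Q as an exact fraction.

Adjust CN=98 to AMC III: 23·98/(10 + 0.13·98) → 2254 ÷ (1137/50) = 112700/1137 ≈ 99.120
S = 1000/(112700/1137) − 10 = 100/1127 in ≈ 0.089 in
Ia = 0.2S: 0.2·0.089 = 0.018 in (exactly 20/1127)
Since P=8.200 > Ia=0.018: effective rainfall P−Ia = 46107/5635 in
Q = (46107/5635)²/((46107/5635) + 100/1127) = (2125855449/31753225)/(46607/5635) = 2125855449/262630445 in ≈ 8.094 in

Q = 2125855449/262630445 in ≈ 8.094 in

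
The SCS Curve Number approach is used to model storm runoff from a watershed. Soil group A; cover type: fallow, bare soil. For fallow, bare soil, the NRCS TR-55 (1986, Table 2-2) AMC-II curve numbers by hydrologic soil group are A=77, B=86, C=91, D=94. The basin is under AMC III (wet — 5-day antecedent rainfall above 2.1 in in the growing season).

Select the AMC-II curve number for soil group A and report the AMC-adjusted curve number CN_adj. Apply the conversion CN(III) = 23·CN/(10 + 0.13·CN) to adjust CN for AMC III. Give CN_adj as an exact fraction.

CN_adj = 7700/87 ≈ 88.506

NRCS table: fallow, bare soil, soil group A → CN(II) = 77
Adjust CN=77 to AMC III: 23·77/(10 + 0.13·77) → 1771 ÷ (2001/100) = 7700/87 ≈ 88.506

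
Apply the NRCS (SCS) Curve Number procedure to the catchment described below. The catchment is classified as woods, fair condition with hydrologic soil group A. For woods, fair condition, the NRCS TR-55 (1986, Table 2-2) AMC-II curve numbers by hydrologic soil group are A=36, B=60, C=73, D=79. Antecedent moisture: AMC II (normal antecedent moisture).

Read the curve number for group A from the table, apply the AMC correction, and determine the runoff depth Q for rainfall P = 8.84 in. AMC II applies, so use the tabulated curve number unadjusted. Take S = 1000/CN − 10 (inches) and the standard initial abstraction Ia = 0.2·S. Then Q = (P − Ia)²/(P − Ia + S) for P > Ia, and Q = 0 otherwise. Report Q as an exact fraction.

Q = 1413721/1167525 in ≈ 1.211 in

NRCS table: woods, fair condition, soil group A → CN(II) = 36
AMC II — tabulated CN = 36 applies directly.
S = 1000/36 − 10 = 160/9 in ≈ 17.778 in
Ia = 0.2·(160/9) = 32/9 in ≈ 3.556 in
Since P=8.840 > Ia=3.556: effective rainfall P−Ia = 1189/225 in
Runoff Q = (P−Ia)²/(P−Ia+S) = (5.284)²/(5.284+17.778) = 1413721/1167525 ≈ 1.211 in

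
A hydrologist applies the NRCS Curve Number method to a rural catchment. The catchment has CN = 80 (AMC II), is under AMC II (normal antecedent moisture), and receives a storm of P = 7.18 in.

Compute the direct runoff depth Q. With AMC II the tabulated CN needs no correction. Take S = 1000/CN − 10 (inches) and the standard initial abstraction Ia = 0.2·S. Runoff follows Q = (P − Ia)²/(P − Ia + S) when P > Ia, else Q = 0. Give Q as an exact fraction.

AMC II — tabulated CN = 80 applies directly.
Retention S: 1000/CN − 10 with CN=80.000 → S = 5/2 ≈ 2.500 in
Ia = 0.2S: 0.2·2.500 = 0.500 in (exactly 1/2)
P − Ia = 7.180 − 0.500 = 167/25 ≈ 6.680 in (> 0, runoff occurs)
Runoff Q = (P−Ia)²/(P−Ia+S) = (6.680)²/(6.680+2.500) = 55778/11475 ≈ 4.861 in

Q = 55778/11475 in ≈ 4.861 in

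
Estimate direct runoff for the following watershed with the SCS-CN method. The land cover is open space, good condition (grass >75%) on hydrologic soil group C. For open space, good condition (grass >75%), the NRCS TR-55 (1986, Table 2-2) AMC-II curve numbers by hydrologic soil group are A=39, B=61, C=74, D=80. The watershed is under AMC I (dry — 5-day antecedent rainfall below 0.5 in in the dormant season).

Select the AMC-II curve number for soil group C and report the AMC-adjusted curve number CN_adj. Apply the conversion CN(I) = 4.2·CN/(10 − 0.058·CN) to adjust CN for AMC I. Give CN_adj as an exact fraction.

NRCS table: open space, good condition (grass >75%), soil group C → CN(II) = 74
Dry (AMC I): CN(I) = 4.2·74/(10 − 0.058·74) = (1554/5)/(1427/250) = 77700/1427 ≈ 54.450

CN_adj = 77700/1427 ≈ 54.450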